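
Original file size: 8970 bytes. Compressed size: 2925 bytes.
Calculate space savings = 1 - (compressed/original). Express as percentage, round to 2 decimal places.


ratio = compressed/original = 2925/8970 = 0.326087
savings = 1 - ratio = 1 - 0.326087 = 0.673913
as a percentage: 0.673913 * 100 = 67.39%

Space savings = 1 - 2925/8970 = 67.39%


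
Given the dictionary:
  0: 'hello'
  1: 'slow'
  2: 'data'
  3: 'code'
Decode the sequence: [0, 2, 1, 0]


Look up each index in the dictionary:
  0 -> 'hello'
  2 -> 'data'
  1 -> 'slow'
  0 -> 'hello'

Decoded: "hello data slow hello"


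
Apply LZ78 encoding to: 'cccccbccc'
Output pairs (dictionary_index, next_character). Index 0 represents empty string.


LZ78 encoding steps:
Dictionary: {0: ''}
Step 1: w='' (idx 0), next='c' -> output (0, 'c'), add 'c' as idx 1
Step 2: w='c' (idx 1), next='c' -> output (1, 'c'), add 'cc' as idx 2
Step 3: w='cc' (idx 2), next='b' -> output (2, 'b'), add 'ccb' as idx 3
Step 4: w='cc' (idx 2), next='c' -> output (2, 'c'), add 'ccc' as idx 4


Encoded: [(0, 'c'), (1, 'c'), (2, 'b'), (2, 'c')]


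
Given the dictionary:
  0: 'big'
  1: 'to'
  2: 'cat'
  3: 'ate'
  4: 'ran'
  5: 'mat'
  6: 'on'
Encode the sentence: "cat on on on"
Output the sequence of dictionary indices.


Look up each word in the dictionary:
  'cat' -> 2
  'on' -> 6
  'on' -> 6
  'on' -> 6

Encoded: [2, 6, 6, 6]


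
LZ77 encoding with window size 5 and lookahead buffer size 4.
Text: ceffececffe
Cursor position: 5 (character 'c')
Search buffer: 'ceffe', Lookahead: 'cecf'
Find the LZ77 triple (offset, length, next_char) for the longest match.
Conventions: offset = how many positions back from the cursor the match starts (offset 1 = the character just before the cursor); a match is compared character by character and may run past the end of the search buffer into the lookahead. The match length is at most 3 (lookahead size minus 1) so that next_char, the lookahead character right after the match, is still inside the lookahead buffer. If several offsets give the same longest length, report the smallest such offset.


Try each offset into the search buffer:
  offset=1 (pos 4, char 'e'): match length 0
  offset=2 (pos 3, char 'f'): match length 0
  offset=3 (pos 2, char 'f'): match length 0
  offset=4 (pos 1, char 'e'): match length 0
  offset=5 (pos 0, char 'c'): match length 2
Longest match has length 2 at offset 5.
next_char = character at position 5 + 2 = 7 -> 'c'

Best match: offset=5, length=2 (matching 'ce' starting at position 0)
LZ77 triple: (5, 2, 'c')


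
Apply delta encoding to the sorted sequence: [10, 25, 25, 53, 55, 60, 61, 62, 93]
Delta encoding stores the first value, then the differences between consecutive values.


First value: 10
Deltas:
  25 - 10 = 15
  25 - 25 = 0
  53 - 25 = 28
  55 - 53 = 2
  60 - 55 = 5
  61 - 60 = 1
  62 - 61 = 1
  93 - 62 = 31


Delta encoded: [10, 15, 0, 28, 2, 5, 1, 1, 31]


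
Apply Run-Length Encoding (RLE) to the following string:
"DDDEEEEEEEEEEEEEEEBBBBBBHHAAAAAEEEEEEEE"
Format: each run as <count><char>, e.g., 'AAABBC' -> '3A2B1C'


Scanning runs left to right:
  i=0: run of 'D' x 3 -> '3D'
  i=3: run of 'E' x 15 -> '15E'
  i=18: run of 'B' x 6 -> '6B'
  i=24: run of 'H' x 2 -> '2H'
  i=26: run of 'A' x 5 -> '5A'
  i=31: run of 'E' x 8 -> '8E'

RLE = 3D15E6B2H5A8E


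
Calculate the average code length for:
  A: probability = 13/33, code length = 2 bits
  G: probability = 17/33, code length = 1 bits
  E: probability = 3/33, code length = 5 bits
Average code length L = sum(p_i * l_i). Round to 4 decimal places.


Weighted contributions p_i * l_i:
  A: (13/33) * 2 = 26/33
  G: (17/33) * 1 = 17/33
  E: (3/33) * 5 = 15/33
Sum = (26 + 17 + 15)/33 = 58/33

L = 58/33 = 1.7576 bits/symbol


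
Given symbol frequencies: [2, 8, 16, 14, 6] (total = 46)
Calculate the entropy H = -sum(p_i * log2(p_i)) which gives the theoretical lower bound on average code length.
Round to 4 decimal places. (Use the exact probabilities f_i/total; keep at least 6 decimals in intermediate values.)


Per-symbol terms -p_i * log2(p_i) with p_i = f_i/46:
  p = 2/46 = 0.043478: log2(p) = -4.523562, -p*log2(p) = 0.196677
  p = 8/46 = 0.173913: log2(p) = -2.523562, -p*log2(p) = 0.438880
  p = 16/46 = 0.347826: log2(p) = -1.523562, -p*log2(p) = 0.529935
  p = 14/46 = 0.304348: log2(p) = -1.716207, -p*log2(p) = 0.522324
  p = 6/46 = 0.130435: log2(p) = -2.938599, -p*log2(p) = 0.383296
H = 0.196677 + 0.438880 + 0.529935 + 0.522324 + 0.383296 = 2.071112

H = 2.0711 bits/symbol


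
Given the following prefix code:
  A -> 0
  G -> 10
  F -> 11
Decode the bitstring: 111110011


Decoding step by step:
Bits 11 -> F
Bits 11 -> F
Bits 10 -> G
Bits 0 -> A
Bits 11 -> F


Decoded message: FFGAF


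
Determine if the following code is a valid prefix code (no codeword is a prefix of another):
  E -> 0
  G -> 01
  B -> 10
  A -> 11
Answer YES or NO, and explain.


Checking each pair (does one codeword prefix another?):
  E='0' vs G='01': prefix -- VIOLATION

NO -- this is NOT a valid prefix code. E (0) is a prefix of G (01).


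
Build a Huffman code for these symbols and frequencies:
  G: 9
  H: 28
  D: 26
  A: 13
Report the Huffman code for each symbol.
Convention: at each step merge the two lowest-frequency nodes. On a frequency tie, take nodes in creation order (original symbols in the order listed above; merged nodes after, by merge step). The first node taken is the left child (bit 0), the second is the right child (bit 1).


Huffman tree construction:
Step 1: Merge G(9) + A(13) = 22
Step 2: Merge (G+A)(22) + D(26) = 48
Step 3: Merge H(28) + ((G+A)+D)(48) = 76
Read each symbol's code off the tree from the root (left child = 0, right child = 1).

Codes:
  G: 100 (length 3)
  H: 0 (length 1)
  D: 11 (length 2)
  A: 101 (length 3)
Average code length: 146/76 = 1.9211 bits/symbol


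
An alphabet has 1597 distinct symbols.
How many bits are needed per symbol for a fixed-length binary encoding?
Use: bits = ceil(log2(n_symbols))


log2(1597) = 10.6411
Bracket: 2^10 = 1024 < 1597 <= 2^11 = 2048
So ceil(log2(1597)) = 11

bits = ceil(log2(1597)) = ceil(10.6411) = 11 bits


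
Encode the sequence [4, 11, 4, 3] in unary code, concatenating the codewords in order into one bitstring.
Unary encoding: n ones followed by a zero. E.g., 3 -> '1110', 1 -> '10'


Encode each number as n ones followed by a terminating 0:
  4 -> 11110 (5 bits)
  11 -> 111111111110 (12 bits)
  4 -> 11110 (5 bits)
  3 -> 1110 (4 bits)
Total length = 5 + 12 + 5 + 4 = 26 bits.

Unary([4, 11, 4, 3]) = 11110111111111110111101110 (26 bits)


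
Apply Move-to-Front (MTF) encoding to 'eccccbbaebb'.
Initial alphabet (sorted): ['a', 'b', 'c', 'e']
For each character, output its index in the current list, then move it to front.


MTF encoding:
'e': index 3 in ['a', 'b', 'c', 'e'] -> ['e', 'a', 'b', 'c']
'c': index 3 in ['e', 'a', 'b', 'c'] -> ['c', 'e', 'a', 'b']
'c': index 0 in ['c', 'e', 'a', 'b'] -> ['c', 'e', 'a', 'b']
'c': index 0 in ['c', 'e', 'a', 'b'] -> ['c', 'e', 'a', 'b']
'c': index 0 in ['c', 'e', 'a', 'b'] -> ['c', 'e', 'a', 'b']
'b': index 3 in ['c', 'e', 'a', 'b'] -> ['b', 'c', 'e', 'a']
'b': index 0 in ['b', 'c', 'e', 'a'] -> ['b', 'c', 'e', 'a']
'a': index 3 in ['b', 'c', 'e', 'a'] -> ['a', 'b', 'c', 'e']
'e': index 3 in ['a', 'b', 'c', 'e'] -> ['e', 'a', 'b', 'c']
'b': index 2 in ['e', 'a', 'b', 'c'] -> ['b', 'e', 'a', 'c']
'b': index 0 in ['b', 'e', 'a', 'c'] -> ['b', 'e', 'a', 'c']


Output: [3, 3, 0, 0, 0, 3, 0, 3, 3, 2, 0]


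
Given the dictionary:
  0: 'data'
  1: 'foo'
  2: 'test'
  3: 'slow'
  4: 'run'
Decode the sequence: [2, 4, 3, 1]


Look up each index in the dictionary:
  2 -> 'test'
  4 -> 'run'
  3 -> 'slow'
  1 -> 'foo'

Decoded: "test run slow foo"


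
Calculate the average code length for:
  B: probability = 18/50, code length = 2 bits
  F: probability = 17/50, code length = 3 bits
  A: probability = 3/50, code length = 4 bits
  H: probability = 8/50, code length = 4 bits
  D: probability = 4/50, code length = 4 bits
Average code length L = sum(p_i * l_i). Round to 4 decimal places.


Weighted contributions p_i * l_i:
  B: (18/50) * 2 = 36/50
  F: (17/50) * 3 = 51/50
  A: (3/50) * 4 = 12/50
  H: (8/50) * 4 = 32/50
  D: (4/50) * 4 = 16/50
Sum = (36 + 51 + 12 + 32 + 16)/50 = 147/50

L = 147/50 = 2.9400 bits/symbol


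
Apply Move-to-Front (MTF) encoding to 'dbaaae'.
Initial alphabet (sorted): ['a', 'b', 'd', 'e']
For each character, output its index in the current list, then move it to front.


MTF encoding:
'd': index 2 in ['a', 'b', 'd', 'e'] -> ['d', 'a', 'b', 'e']
'b': index 2 in ['d', 'a', 'b', 'e'] -> ['b', 'd', 'a', 'e']
'a': index 2 in ['b', 'd', 'a', 'e'] -> ['a', 'b', 'd', 'e']
'a': index 0 in ['a', 'b', 'd', 'e'] -> ['a', 'b', 'd', 'e']
'a': index 0 in ['a', 'b', 'd', 'e'] -> ['a', 'b', 'd', 'e']
'e': index 3 in ['a', 'b', 'd', 'e'] -> ['e', 'a', 'b', 'd']


Output: [2, 2, 2, 0, 0, 3]


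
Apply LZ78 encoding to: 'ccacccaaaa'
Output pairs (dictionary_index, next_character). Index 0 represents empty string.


LZ78 encoding steps:
Dictionary: {0: ''}
Step 1: w='' (idx 0), next='c' -> output (0, 'c'), add 'c' as idx 1
Step 2: w='c' (idx 1), next='a' -> output (1, 'a'), add 'ca' as idx 2
Step 3: w='c' (idx 1), next='c' -> output (1, 'c'), add 'cc' as idx 3
Step 4: w='ca' (idx 2), next='a' -> output (2, 'a'), add 'caa' as idx 4
Step 5: w='' (idx 0), next='a' -> output (0, 'a'), add 'a' as idx 5
Step 6: w='a' (idx 5), end of input -> output (5, '')


Encoded: [(0, 'c'), (1, 'a'), (1, 'c'), (2, 'a'), (0, 'a'), (5, '')]


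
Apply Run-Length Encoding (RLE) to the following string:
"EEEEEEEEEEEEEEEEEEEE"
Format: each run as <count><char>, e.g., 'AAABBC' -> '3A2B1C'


Scanning runs left to right:
  i=0: run of 'E' x 20 -> '20E'

RLE = 20E


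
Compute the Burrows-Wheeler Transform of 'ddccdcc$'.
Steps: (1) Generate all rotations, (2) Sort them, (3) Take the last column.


Rotations (sorted):
  0: $ddccdcc -> last char: c
  1: c$ddccdc -> last char: c
  2: cc$ddccd -> last char: d
  3: ccdcc$dd -> last char: d
  4: cdcc$ddc -> last char: c
  5: dcc$ddcc -> last char: c
  6: dccdcc$d -> last char: d
  7: ddccdcc$ -> last char: $


BWT = ccddccd$


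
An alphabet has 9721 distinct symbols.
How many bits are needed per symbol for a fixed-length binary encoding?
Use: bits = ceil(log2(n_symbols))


log2(9721) = 13.2469
Bracket: 2^13 = 8192 < 9721 <= 2^14 = 16384
So ceil(log2(9721)) = 14

bits = ceil(log2(9721)) = ceil(13.2469) = 14 bits


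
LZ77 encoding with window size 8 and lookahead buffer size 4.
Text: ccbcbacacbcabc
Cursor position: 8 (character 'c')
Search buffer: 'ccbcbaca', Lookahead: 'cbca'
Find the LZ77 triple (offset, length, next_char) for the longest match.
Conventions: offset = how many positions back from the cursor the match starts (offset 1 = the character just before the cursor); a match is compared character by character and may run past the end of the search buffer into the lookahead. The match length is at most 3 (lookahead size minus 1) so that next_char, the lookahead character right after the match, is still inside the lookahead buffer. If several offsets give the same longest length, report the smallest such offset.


Try each offset into the search buffer:
  offset=1 (pos 7, char 'a'): match length 0
  offset=2 (pos 6, char 'c'): match length 1
  offset=3 (pos 5, char 'a'): match length 0
  offset=4 (pos 4, char 'b'): match length 0
  offset=5 (pos 3, char 'c'): match length 2
  offset=6 (pos 2, char 'b'): match length 0
  offset=7 (pos 1, char 'c'): match length 3
  offset=8 (pos 0, char 'c'): match length 1
Longest match has length 3 at offset 7.
next_char = character at position 8 + 3 = 11 -> 'a'

Best match: offset=7, length=3 (matching 'cbc' starting at position 1)
LZ77 triple: (7, 3, 'a')


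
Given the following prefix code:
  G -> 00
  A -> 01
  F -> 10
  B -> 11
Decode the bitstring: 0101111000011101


Decoding step by step:
Bits 01 -> A
Bits 01 -> A
Bits 11 -> B
Bits 10 -> F
Bits 00 -> G
Bits 01 -> A
Bits 11 -> B
Bits 01 -> A


Decoded message: AABFGABA


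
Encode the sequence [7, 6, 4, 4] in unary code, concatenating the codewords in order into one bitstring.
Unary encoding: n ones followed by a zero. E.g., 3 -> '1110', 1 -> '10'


Encode each number as n ones followed by a terminating 0:
  7 -> 11111110 (8 bits)
  6 -> 1111110 (7 bits)
  4 -> 11110 (5 bits)
  4 -> 11110 (5 bits)
Total length = 8 + 7 + 5 + 5 = 25 bits.

Unary([7, 6, 4, 4]) = 1111111011111101111011110 (25 bits)


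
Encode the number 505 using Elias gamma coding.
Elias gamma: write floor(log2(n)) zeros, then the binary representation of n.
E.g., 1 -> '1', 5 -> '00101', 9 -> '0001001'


num_bits = floor(log2(505)) + 1 = 9
leading_zeros = num_bits - 1 = 8
binary(505) = 111111001

Elias gamma(505) = '00000000' + '111111001' = 00000000111111001 (17 bits)


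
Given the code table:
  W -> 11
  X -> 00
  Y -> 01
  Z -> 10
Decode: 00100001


Decoding:
00 -> X
10 -> Z
00 -> X
01 -> Y


Result: XZXY


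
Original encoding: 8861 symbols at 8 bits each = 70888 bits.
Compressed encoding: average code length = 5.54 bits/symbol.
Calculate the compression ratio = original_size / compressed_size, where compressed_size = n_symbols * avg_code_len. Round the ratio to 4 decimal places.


original_size = n_symbols * orig_bits = 8861 * 8 = 70888 bits
compressed_size = n_symbols * avg_code_len = 8861 * 5.54 = 49089.94 bits
ratio = original_size / compressed_size = 70888 / 49089.94 = 1.444

Compression ratio = 1.444


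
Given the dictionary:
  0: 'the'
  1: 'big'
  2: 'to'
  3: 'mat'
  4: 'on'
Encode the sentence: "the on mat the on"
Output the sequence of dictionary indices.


Look up each word in the dictionary:
  'the' -> 0
  'on' -> 4
  'mat' -> 3
  'the' -> 0
  'on' -> 4

Encoded: [0, 4, 3, 0, 4]


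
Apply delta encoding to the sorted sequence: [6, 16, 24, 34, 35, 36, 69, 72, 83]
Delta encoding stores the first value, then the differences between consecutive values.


First value: 6
Deltas:
  16 - 6 = 10
  24 - 16 = 8
  34 - 24 = 10
  35 - 34 = 1
  36 - 35 = 1
  69 - 36 = 33
  72 - 69 = 3
  83 - 72 = 11


Delta encoded: [6, 10, 8, 10, 1, 1, 33, 3, 11]


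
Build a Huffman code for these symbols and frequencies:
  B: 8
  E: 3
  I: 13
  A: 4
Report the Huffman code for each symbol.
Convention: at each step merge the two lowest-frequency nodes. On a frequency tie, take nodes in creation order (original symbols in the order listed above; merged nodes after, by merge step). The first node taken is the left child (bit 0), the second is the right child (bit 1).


Huffman tree construction:
Step 1: Merge E(3) + A(4) = 7
Step 2: Merge (E+A)(7) + B(8) = 15
Step 3: Merge I(13) + ((E+A)+B)(15) = 28
Read each symbol's code off the tree from the root (left child = 0, right child = 1).

Codes:
  B: 11 (length 2)
  E: 100 (length 3)
  I: 0 (length 1)
  A: 101 (length 3)
Average code length: 50/28 = 1.7857 bits/symbol


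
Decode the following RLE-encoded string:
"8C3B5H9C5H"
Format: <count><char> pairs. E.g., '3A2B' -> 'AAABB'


Expanding each <count><char> pair:
  8C -> 'CCCCCCCC'
  3B -> 'BBB'
  5H -> 'HHHHH'
  9C -> 'CCCCCCCCC'
  5H -> 'HHHHH'

Decoded = CCCCCCCCBBBHHHHHCCCCCCCCCHHHHH


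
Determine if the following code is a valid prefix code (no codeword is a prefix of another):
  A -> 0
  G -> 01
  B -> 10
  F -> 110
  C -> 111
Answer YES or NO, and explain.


Checking each pair (does one codeword prefix another?):
  A='0' vs G='01': prefix -- VIOLATION

NO -- this is NOT a valid prefix code. A (0) is a prefix of G (01).


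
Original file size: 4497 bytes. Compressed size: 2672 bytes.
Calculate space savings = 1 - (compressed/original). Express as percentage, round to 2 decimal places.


ratio = compressed/original = 2672/4497 = 0.594174
savings = 1 - ratio = 1 - 0.594174 = 0.405826
as a percentage: 0.405826 * 100 = 40.58%

Space savings = 1 - 2672/4497 = 40.58%


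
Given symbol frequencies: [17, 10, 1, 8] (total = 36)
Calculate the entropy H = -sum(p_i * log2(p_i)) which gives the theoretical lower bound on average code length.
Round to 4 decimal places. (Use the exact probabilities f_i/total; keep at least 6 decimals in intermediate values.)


Per-symbol terms -p_i * log2(p_i) with p_i = f_i/36:
  p = 17/36 = 0.472222: log2(p) = -1.082462, -p*log2(p) = 0.511163
  p = 10/36 = 0.277778: log2(p) = -1.847997, -p*log2(p) = 0.513332
  p = 1/36 = 0.027778: log2(p) = -5.169925, -p*log2(p) = 0.143609
  p = 8/36 = 0.222222: log2(p) = -2.169925, -p*log2(p) = 0.482206
H = 0.511163 + 0.513332 + 0.143609 + 0.482206 = 1.650310

H = 1.6503 bits/symbol


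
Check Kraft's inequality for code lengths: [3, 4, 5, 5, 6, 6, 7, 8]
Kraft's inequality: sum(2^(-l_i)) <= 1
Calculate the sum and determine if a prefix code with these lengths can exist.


Sum = 2^(-3) + 2^(-4) + 2^(-5) + 2^(-5) + 2^(-6) + 2^(-6) + 2^(-7) + 2^(-8)
    = 0.125 + 0.0625 + 0.03125 + 0.03125 + 0.015625 + 0.015625 + 0.0078125 + 0.00390625
    = 75/256 = 0.29296875
Since 0.29296875 <= 1, Kraft's inequality IS satisfied.
A prefix code with these lengths CAN exist.

Kraft sum = 0.29296875. Satisfied.


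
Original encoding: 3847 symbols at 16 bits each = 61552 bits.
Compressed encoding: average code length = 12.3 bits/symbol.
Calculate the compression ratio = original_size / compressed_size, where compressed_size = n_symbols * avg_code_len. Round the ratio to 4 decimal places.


original_size = n_symbols * orig_bits = 3847 * 16 = 61552 bits
compressed_size = n_symbols * avg_code_len = 3847 * 12.3 = 47318.1 bits
ratio = original_size / compressed_size = 61552 / 47318.1 = 1.3008

Compression ratio = 1.3008


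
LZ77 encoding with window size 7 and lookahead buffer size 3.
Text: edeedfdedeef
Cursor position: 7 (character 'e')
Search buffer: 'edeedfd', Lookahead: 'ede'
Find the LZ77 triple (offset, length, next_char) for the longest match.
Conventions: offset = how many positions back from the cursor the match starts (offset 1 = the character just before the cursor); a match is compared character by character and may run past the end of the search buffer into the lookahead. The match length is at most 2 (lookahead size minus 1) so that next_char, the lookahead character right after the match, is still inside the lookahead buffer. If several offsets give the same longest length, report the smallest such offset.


Try each offset into the search buffer:
  offset=1 (pos 6, char 'd'): match length 0
  offset=2 (pos 5, char 'f'): match length 0
  offset=3 (pos 4, char 'd'): match length 0
  offset=4 (pos 3, char 'e'): match length 2
  offset=5 (pos 2, char 'e'): match length 1
  offset=6 (pos 1, char 'd'): match length 0
  offset=7 (pos 0, char 'e'): match length 2
Longest match has length 2, found at offsets 4, 7; take the smallest, offset 4.
next_char = character at position 7 + 2 = 9 -> 'e'

Best match: offset=4, length=2 (matching 'ed' starting at position 3)
LZ77 triple: (4, 2, 'e')


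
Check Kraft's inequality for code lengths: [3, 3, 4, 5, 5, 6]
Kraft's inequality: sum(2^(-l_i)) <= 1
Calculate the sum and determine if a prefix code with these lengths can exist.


Sum = 2^(-3) + 2^(-3) + 2^(-4) + 2^(-5) + 2^(-5) + 2^(-6)
    = 0.125 + 0.125 + 0.0625 + 0.03125 + 0.03125 + 0.015625
    = 25/64 = 0.390625
Since 0.390625 <= 1, Kraft's inequality IS satisfied.
A prefix code with these lengths CAN exist.

Kraft sum = 0.390625. Satisfied.


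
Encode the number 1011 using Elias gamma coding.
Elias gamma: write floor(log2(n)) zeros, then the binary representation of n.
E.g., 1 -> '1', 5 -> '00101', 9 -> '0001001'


num_bits = floor(log2(1011)) + 1 = 10
leading_zeros = num_bits - 1 = 9
binary(1011) = 1111110011

Elias gamma(1011) = '000000000' + '1111110011' = 0000000001111110011 (19 bits)


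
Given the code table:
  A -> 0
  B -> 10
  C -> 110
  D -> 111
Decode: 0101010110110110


Decoding:
0 -> A
10 -> B
10 -> B
10 -> B
110 -> C
110 -> C
110 -> C


Result: ABBBCCC


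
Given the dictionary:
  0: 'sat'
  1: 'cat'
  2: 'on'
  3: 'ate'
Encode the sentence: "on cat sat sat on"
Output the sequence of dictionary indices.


Look up each word in the dictionary:
  'on' -> 2
  'cat' -> 1
  'sat' -> 0
  'sat' -> 0
  'on' -> 2

Encoded: [2, 1, 0, 0, 2]


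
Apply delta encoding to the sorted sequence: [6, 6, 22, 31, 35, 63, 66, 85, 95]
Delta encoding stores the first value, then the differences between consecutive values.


First value: 6
Deltas:
  6 - 6 = 0
  22 - 6 = 16
  31 - 22 = 9
  35 - 31 = 4
  63 - 35 = 28
  66 - 63 = 3
  85 - 66 = 19
  95 - 85 = 10


Delta encoded: [6, 0, 16, 9, 4, 28, 3, 19, 10]


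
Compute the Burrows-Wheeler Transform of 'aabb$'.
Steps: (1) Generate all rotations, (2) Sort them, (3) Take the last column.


Rotations (sorted):
  0: $aabb -> last char: b
  1: aabb$ -> last char: $
  2: abb$a -> last char: a
  3: b$aab -> last char: b
  4: bb$aa -> last char: a


BWT = b$aba


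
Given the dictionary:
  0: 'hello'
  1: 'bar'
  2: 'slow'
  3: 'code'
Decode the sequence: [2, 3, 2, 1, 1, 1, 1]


Look up each index in the dictionary:
  2 -> 'slow'
  3 -> 'code'
  2 -> 'slow'
  1 -> 'bar'
  1 -> 'bar'
  1 -> 'bar'
  1 -> 'bar'

Decoded: "slow code slow bar bar bar bar"


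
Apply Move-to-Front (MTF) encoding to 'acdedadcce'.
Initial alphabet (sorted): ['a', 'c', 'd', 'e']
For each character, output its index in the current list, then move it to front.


MTF encoding:
'a': index 0 in ['a', 'c', 'd', 'e'] -> ['a', 'c', 'd', 'e']
'c': index 1 in ['a', 'c', 'd', 'e'] -> ['c', 'a', 'd', 'e']
'd': index 2 in ['c', 'a', 'd', 'e'] -> ['d', 'c', 'a', 'e']
'e': index 3 in ['d', 'c', 'a', 'e'] -> ['e', 'd', 'c', 'a']
'd': index 1 in ['e', 'd', 'c', 'a'] -> ['d', 'e', 'c', 'a']
'a': index 3 in ['d', 'e', 'c', 'a'] -> ['a', 'd', 'e', 'c']
'd': index 1 in ['a', 'd', 'e', 'c'] -> ['d', 'a', 'e', 'c']
'c': index 3 in ['d', 'a', 'e', 'c'] -> ['c', 'd', 'a', 'e']
'c': index 0 in ['c', 'd', 'a', 'e'] -> ['c', 'd', 'a', 'e']
'e': index 3 in ['c', 'd', 'a', 'e'] -> ['e', 'c', 'd', 'a']


Output: [0, 1, 2, 3, 1, 3, 1, 3, 0, 3]


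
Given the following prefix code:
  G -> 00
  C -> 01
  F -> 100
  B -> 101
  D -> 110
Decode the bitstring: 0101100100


Decoding step by step:
Bits 01 -> C
Bits 01 -> C
Bits 100 -> F
Bits 100 -> F


Decoded message: CCFF


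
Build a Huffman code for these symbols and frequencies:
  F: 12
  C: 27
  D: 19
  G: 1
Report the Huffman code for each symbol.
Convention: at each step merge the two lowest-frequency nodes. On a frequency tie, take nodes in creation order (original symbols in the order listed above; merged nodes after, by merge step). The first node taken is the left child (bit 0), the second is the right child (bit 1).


Huffman tree construction:
Step 1: Merge G(1) + F(12) = 13
Step 2: Merge (G+F)(13) + D(19) = 32
Step 3: Merge C(27) + ((G+F)+D)(32) = 59
Read each symbol's code off the tree from the root (left child = 0, right child = 1).

Codes:
  F: 101 (length 3)
  C: 0 (length 1)
  D: 11 (length 2)
  G: 100 (length 3)
Average code length: 104/59 = 1.7627 bits/symbol


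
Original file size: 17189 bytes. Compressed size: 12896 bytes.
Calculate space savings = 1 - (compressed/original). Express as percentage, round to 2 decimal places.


ratio = compressed/original = 12896/17189 = 0.750247
savings = 1 - ratio = 1 - 0.750247 = 0.249753
as a percentage: 0.249753 * 100 = 24.98%

Space savings = 1 - 12896/17189 = 24.98%


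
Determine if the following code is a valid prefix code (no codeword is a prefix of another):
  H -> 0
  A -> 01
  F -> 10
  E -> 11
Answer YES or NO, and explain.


Checking each pair (does one codeword prefix another?):
  H='0' vs A='01': prefix -- VIOLATION

NO -- this is NOT a valid prefix code. H (0) is a prefix of A (01).


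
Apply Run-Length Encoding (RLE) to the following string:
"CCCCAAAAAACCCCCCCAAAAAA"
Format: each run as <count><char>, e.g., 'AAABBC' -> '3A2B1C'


Scanning runs left to right:
  i=0: run of 'C' x 4 -> '4C'
  i=4: run of 'A' x 6 -> '6A'
  i=10: run of 'C' x 7 -> '7C'
  i=17: run of 'A' x 6 -> '6A'

RLE = 4C6A7C6A


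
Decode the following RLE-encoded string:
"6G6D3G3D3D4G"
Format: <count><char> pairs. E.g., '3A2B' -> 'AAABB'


Expanding each <count><char> pair:
  6G -> 'GGGGGG'
  6D -> 'DDDDDD'
  3G -> 'GGG'
  3D -> 'DDD'
  3D -> 'DDD'
  4G -> 'GGGG'

Decoded = GGGGGGDDDDDDGGGDDDDDDGGGG


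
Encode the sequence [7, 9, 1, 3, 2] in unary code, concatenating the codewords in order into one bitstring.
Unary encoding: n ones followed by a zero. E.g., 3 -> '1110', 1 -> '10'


Encode each number as n ones followed by a terminating 0:
  7 -> 11111110 (8 bits)
  9 -> 1111111110 (10 bits)
  1 -> 10 (2 bits)
  3 -> 1110 (4 bits)
  2 -> 110 (3 bits)
Total length = 8 + 10 + 2 + 4 + 3 = 27 bits.

Unary([7, 9, 1, 3, 2]) = 111111101111111110101110110 (27 bits)


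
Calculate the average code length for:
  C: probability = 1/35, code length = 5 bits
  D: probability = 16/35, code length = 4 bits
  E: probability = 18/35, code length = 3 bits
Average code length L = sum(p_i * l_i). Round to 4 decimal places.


Weighted contributions p_i * l_i:
  C: (1/35) * 5 = 5/35
  D: (16/35) * 4 = 64/35
  E: (18/35) * 3 = 54/35
Sum = (5 + 64 + 54)/35 = 123/35

L = 123/35 = 3.5143 bits/symbol


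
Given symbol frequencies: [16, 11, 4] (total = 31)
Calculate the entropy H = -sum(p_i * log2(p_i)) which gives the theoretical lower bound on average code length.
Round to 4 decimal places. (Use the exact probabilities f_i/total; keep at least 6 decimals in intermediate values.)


Per-symbol terms -p_i * log2(p_i) with p_i = f_i/31:
  p = 16/31 = 0.516129: log2(p) = -0.954196, -p*log2(p) = 0.492488
  p = 11/31 = 0.354839: log2(p) = -1.494765, -p*log2(p) = 0.530400
  p = 4/31 = 0.129032: log2(p) = -2.954196, -p*log2(p) = 0.381187
H = 0.492488 + 0.530400 + 0.381187 = 1.404075

H = 1.4041 bits/symbol


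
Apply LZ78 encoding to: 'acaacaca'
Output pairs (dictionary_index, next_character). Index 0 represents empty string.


LZ78 encoding steps:
Dictionary: {0: ''}
Step 1: w='' (idx 0), next='a' -> output (0, 'a'), add 'a' as idx 1
Step 2: w='' (idx 0), next='c' -> output (0, 'c'), add 'c' as idx 2
Step 3: w='a' (idx 1), next='a' -> output (1, 'a'), add 'aa' as idx 3
Step 4: w='c' (idx 2), next='a' -> output (2, 'a'), add 'ca' as idx 4
Step 5: w='ca' (idx 4), end of input -> output (4, '')


Encoded: [(0, 'a'), (0, 'c'), (1, 'a'), (2, 'a'), (4, '')]


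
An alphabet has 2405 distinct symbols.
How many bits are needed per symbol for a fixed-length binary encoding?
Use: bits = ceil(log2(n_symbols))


log2(2405) = 11.2318
Bracket: 2^11 = 2048 < 2405 <= 2^12 = 4096
So ceil(log2(2405)) = 12

bits = ceil(log2(2405)) = ceil(11.2318) = 12 bits


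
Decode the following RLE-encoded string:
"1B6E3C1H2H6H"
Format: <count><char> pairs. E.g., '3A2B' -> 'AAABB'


Expanding each <count><char> pair:
  1B -> 'B'
  6E -> 'EEEEEE'
  3C -> 'CCC'
  1H -> 'H'
  2H -> 'HH'
  6H -> 'HHHHHH'

Decoded = BEEEEEECCCHHHHHHHHH


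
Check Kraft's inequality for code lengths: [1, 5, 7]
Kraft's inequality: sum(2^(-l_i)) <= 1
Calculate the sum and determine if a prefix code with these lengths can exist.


Sum = 2^(-1) + 2^(-5) + 2^(-7)
    = 0.5 + 0.03125 + 0.0078125
    = 69/128 = 0.5390625
Since 0.5390625 <= 1, Kraft's inequality IS satisfied.
A prefix code with these lengths CAN exist.

Kraft sum = 0.5390625. Satisfied.


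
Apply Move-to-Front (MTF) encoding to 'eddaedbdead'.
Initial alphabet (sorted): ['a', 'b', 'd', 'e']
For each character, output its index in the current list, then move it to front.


MTF encoding:
'e': index 3 in ['a', 'b', 'd', 'e'] -> ['e', 'a', 'b', 'd']
'd': index 3 in ['e', 'a', 'b', 'd'] -> ['d', 'e', 'a', 'b']
'd': index 0 in ['d', 'e', 'a', 'b'] -> ['d', 'e', 'a', 'b']
'a': index 2 in ['d', 'e', 'a', 'b'] -> ['a', 'd', 'e', 'b']
'e': index 2 in ['a', 'd', 'e', 'b'] -> ['e', 'a', 'd', 'b']
'd': index 2 in ['e', 'a', 'd', 'b'] -> ['d', 'e', 'a', 'b']
'b': index 3 in ['d', 'e', 'a', 'b'] -> ['b', 'd', 'e', 'a']
'd': index 1 in ['b', 'd', 'e', 'a'] -> ['d', 'b', 'e', 'a']
'e': index 2 in ['d', 'b', 'e', 'a'] -> ['e', 'd', 'b', 'a']
'a': index 3 in ['e', 'd', 'b', 'a'] -> ['a', 'e', 'd', 'b']
'd': index 2 in ['a', 'e', 'd', 'b'] -> ['d', 'a', 'e', 'b']


Output: [3, 3, 0, 2, 2, 2, 3, 1, 2, 3, 2]


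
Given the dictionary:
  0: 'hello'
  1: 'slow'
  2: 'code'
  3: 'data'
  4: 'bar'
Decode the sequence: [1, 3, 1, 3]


Look up each index in the dictionary:
  1 -> 'slow'
  3 -> 'data'
  1 -> 'slow'
  3 -> 'data'

Decoded: "slow data slow data"


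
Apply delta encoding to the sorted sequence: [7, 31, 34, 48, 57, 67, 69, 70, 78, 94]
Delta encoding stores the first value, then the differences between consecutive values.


First value: 7
Deltas:
  31 - 7 = 24
  34 - 31 = 3
  48 - 34 = 14
  57 - 48 = 9
  67 - 57 = 10
  69 - 67 = 2
  70 - 69 = 1
  78 - 70 = 8
  94 - 78 = 16


Delta encoded: [7, 24, 3, 14, 9, 10, 2, 1, 8, 16]


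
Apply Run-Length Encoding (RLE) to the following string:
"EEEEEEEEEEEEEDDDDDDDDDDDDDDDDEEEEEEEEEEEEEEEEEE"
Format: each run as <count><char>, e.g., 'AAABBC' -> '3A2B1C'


Scanning runs left to right:
  i=0: run of 'E' x 13 -> '13E'
  i=13: run of 'D' x 16 -> '16D'
  i=29: run of 'E' x 18 -> '18E'

RLE = 13E16D18E


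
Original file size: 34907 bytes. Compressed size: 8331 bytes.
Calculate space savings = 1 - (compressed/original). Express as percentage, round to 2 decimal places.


ratio = compressed/original = 8331/34907 = 0.238663
savings = 1 - ratio = 1 - 0.238663 = 0.761337
as a percentage: 0.761337 * 100 = 76.13%

Space savings = 1 - 8331/34907 = 76.13%


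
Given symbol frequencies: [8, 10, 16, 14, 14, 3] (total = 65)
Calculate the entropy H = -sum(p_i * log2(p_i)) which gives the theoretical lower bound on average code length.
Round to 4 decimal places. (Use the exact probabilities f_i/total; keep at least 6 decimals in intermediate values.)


Per-symbol terms -p_i * log2(p_i) with p_i = f_i/65:
  p = 8/65 = 0.123077: log2(p) = -3.022368, -p*log2(p) = 0.371984
  p = 10/65 = 0.153846: log2(p) = -2.700440, -p*log2(p) = 0.415452
  p = 16/65 = 0.246154: log2(p) = -2.022368, -p*log2(p) = 0.497814
  p = 14/65 = 0.215385: log2(p) = -2.215013, -p*log2(p) = 0.477080
  p = 14/65 = 0.215385: log2(p) = -2.215013, -p*log2(p) = 0.477080
  p = 3/65 = 0.046154: log2(p) = -4.437405, -p*log2(p) = 0.204803
H = 0.371984 + 0.415452 + 0.497814 + 0.477080 + 0.477080 + 0.204803 = 2.444213

H = 2.4442 bits/symbol


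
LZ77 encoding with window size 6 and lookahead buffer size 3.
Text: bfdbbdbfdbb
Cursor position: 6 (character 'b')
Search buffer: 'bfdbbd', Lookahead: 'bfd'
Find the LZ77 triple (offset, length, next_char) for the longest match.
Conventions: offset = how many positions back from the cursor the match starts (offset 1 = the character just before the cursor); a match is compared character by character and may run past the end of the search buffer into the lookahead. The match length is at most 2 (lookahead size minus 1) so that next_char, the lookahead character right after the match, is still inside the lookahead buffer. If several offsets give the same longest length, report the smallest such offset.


Try each offset into the search buffer:
  offset=1 (pos 5, char 'd'): match length 0
  offset=2 (pos 4, char 'b'): match length 1
  offset=3 (pos 3, char 'b'): match length 1
  offset=4 (pos 2, char 'd'): match length 0
  offset=5 (pos 1, char 'f'): match length 0
  offset=6 (pos 0, char 'b'): match length 2
Longest match has length 2 at offset 6.
next_char = character at position 6 + 2 = 8 -> 'd'

Best match: offset=6, length=2 (matching 'bf' starting at position 0)
LZ77 triple: (6, 2, 'd')


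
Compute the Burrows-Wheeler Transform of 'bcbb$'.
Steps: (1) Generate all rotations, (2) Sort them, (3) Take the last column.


Rotations (sorted):
  0: $bcbb -> last char: b
  1: b$bcb -> last char: b
  2: bb$bc -> last char: c
  3: bcbb$ -> last char: $
  4: cbb$b -> last char: b


BWT = bbc$b


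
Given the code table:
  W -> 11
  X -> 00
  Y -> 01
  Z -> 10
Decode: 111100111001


Decoding:
11 -> W
11 -> W
00 -> X
11 -> W
10 -> Z
01 -> Y


Result: WWXWZY


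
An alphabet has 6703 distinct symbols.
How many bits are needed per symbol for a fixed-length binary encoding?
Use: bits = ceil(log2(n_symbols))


log2(6703) = 12.7106
Bracket: 2^12 = 4096 < 6703 <= 2^13 = 8192
So ceil(log2(6703)) = 13

bits = ceil(log2(6703)) = ceil(12.7106) = 13 bits


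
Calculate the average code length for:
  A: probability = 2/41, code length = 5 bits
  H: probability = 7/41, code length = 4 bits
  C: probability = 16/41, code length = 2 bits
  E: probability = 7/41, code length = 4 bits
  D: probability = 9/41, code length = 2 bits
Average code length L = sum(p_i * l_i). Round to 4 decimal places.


Weighted contributions p_i * l_i:
  A: (2/41) * 5 = 10/41
  H: (7/41) * 4 = 28/41
  C: (16/41) * 2 = 32/41
  E: (7/41) * 4 = 28/41
  D: (9/41) * 2 = 18/41
Sum = (10 + 28 + 32 + 28 + 18)/41 = 116/41

L = 116/41 = 2.8293 bits/symbol


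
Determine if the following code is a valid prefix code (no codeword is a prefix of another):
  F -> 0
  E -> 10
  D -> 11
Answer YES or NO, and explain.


Checking each pair (does one codeword prefix another?):
  F='0' vs E='10': no prefix
  F='0' vs D='11': no prefix
  E='10' vs F='0': no prefix
  E='10' vs D='11': no prefix
  D='11' vs F='0': no prefix
  D='11' vs E='10': no prefix
No violation found over all pairs.

YES -- this is a valid prefix code. No codeword is a prefix of any other codeword.


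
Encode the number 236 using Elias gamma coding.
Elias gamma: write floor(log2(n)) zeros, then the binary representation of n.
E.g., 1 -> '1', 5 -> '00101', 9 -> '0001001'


num_bits = floor(log2(236)) + 1 = 8
leading_zeros = num_bits - 1 = 7
binary(236) = 11101100

Elias gamma(236) = '0000000' + '11101100' = 000000011101100 (15 bits)


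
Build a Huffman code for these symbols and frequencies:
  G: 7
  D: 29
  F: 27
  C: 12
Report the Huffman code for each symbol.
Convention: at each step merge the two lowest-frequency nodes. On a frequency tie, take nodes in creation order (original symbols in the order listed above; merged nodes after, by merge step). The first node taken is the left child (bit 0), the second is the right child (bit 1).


Huffman tree construction:
Step 1: Merge G(7) + C(12) = 19
Step 2: Merge (G+C)(19) + F(27) = 46
Step 3: Merge D(29) + ((G+C)+F)(46) = 75
Read each symbol's code off the tree from the root (left child = 0, right child = 1).

Codes:
  G: 100 (length 3)
  D: 0 (length 1)
  F: 11 (length 2)
  C: 101 (length 3)
Average code length: 140/75 = 1.8667 bits/symbol


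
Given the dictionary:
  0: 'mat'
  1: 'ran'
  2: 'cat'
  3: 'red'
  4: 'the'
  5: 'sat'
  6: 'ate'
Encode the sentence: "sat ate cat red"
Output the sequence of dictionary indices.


Look up each word in the dictionary:
  'sat' -> 5
  'ate' -> 6
  'cat' -> 2
  'red' -> 3

Encoded: [5, 6, 2, 3]


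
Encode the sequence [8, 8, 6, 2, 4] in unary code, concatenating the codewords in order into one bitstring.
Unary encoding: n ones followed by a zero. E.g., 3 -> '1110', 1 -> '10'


Encode each number as n ones followed by a terminating 0:
  8 -> 111111110 (9 bits)
  8 -> 111111110 (9 bits)
  6 -> 1111110 (7 bits)
  2 -> 110 (3 bits)
  4 -> 11110 (5 bits)
Total length = 9 + 9 + 7 + 3 + 5 = 33 bits.

Unary([8, 8, 6, 2, 4]) = 111111110111111110111111011011110 (33 bits)


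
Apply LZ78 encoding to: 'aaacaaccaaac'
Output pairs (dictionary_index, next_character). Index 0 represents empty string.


LZ78 encoding steps:
Dictionary: {0: ''}
Step 1: w='' (idx 0), next='a' -> output (0, 'a'), add 'a' as idx 1
Step 2: w='a' (idx 1), next='a' -> output (1, 'a'), add 'aa' as idx 2
Step 3: w='' (idx 0), next='c' -> output (0, 'c'), add 'c' as idx 3
Step 4: w='aa' (idx 2), next='c' -> output (2, 'c'), add 'aac' as idx 4
Step 5: w='c' (idx 3), next='a' -> output (3, 'a'), add 'ca' as idx 5
Step 6: w='aac' (idx 4), end of input -> output (4, '')


Encoded: [(0, 'a'), (1, 'a'), (0, 'c'), (2, 'c'), (3, 'a'), (4, '')]


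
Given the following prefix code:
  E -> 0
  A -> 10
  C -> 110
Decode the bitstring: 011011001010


Decoding step by step:
Bits 0 -> E
Bits 110 -> C
Bits 110 -> C
Bits 0 -> E
Bits 10 -> A
Bits 10 -> A


Decoded message: ECCEAA


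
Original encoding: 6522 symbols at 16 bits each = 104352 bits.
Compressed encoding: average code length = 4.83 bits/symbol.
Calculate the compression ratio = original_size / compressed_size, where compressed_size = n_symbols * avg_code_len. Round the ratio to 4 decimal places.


original_size = n_symbols * orig_bits = 6522 * 16 = 104352 bits
compressed_size = n_symbols * avg_code_len = 6522 * 4.83 = 31501.26 bits
ratio = original_size / compressed_size = 104352 / 31501.26 = 3.3126

Compression ratio = 3.3126


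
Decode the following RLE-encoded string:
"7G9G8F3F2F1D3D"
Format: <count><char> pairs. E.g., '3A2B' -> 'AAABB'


Expanding each <count><char> pair:
  7G -> 'GGGGGGG'
  9G -> 'GGGGGGGGG'
  8F -> 'FFFFFFFF'
  3F -> 'FFF'
  2F -> 'FF'
  1D -> 'D'
  3D -> 'DDD'

Decoded = GGGGGGGGGGGGGGGGFFFFFFFFFFFFFDDDD


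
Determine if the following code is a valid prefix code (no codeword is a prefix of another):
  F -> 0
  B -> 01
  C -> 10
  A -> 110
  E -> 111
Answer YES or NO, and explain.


Checking each pair (does one codeword prefix another?):
  F='0' vs B='01': prefix -- VIOLATION

NO -- this is NOT a valid prefix code. F (0) is a prefix of B (01).


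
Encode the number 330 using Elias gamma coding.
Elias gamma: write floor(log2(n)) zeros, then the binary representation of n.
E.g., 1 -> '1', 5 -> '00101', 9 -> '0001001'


num_bits = floor(log2(330)) + 1 = 9
leading_zeros = num_bits - 1 = 8
binary(330) = 101001010

Elias gamma(330) = '00000000' + '101001010' = 00000000101001010 (17 bits)


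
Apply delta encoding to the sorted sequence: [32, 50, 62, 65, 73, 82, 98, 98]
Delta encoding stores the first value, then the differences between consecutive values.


First value: 32
Deltas:
  50 - 32 = 18
  62 - 50 = 12
  65 - 62 = 3
  73 - 65 = 8
  82 - 73 = 9
  98 - 82 = 16
  98 - 98 = 0


Delta encoded: [32, 18, 12, 3, 8, 9, 16, 0]


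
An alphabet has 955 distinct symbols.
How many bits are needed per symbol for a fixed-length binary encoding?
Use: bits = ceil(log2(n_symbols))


log2(955) = 9.8994
Bracket: 2^9 = 512 < 955 <= 2^10 = 1024
So ceil(log2(955)) = 10

bits = ceil(log2(955)) = ceil(9.8994) = 10 bits


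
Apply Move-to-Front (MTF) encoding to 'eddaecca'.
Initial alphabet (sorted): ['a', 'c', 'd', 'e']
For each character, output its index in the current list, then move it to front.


MTF encoding:
'e': index 3 in ['a', 'c', 'd', 'e'] -> ['e', 'a', 'c', 'd']
'd': index 3 in ['e', 'a', 'c', 'd'] -> ['d', 'e', 'a', 'c']
'd': index 0 in ['d', 'e', 'a', 'c'] -> ['d', 'e', 'a', 'c']
'a': index 2 in ['d', 'e', 'a', 'c'] -> ['a', 'd', 'e', 'c']
'e': index 2 in ['a', 'd', 'e', 'c'] -> ['e', 'a', 'd', 'c']
'c': index 3 in ['e', 'a', 'd', 'c'] -> ['c', 'e', 'a', 'd']
'c': index 0 in ['c', 'e', 'a', 'd'] -> ['c', 'e', 'a', 'd']
'a': index 2 in ['c', 'e', 'a', 'd'] -> ['a', 'c', 'e', 'd']


Output: [3, 3, 0, 2, 2, 3, 0, 2]


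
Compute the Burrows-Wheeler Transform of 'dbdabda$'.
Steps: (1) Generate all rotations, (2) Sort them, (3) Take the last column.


Rotations (sorted):
  0: $dbdabda -> last char: a
  1: a$dbdabd -> last char: d
  2: abda$dbd -> last char: d
  3: bda$dbda -> last char: a
  4: bdabda$d -> last char: d
  5: da$dbdab -> last char: b
  6: dabda$db -> last char: b
  7: dbdabda$ -> last char: $


BWT = addadbb$


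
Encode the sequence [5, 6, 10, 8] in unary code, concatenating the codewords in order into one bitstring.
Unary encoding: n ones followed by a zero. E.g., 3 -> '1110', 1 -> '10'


Encode each number as n ones followed by a terminating 0:
  5 -> 111110 (6 bits)
  6 -> 1111110 (7 bits)
  10 -> 11111111110 (11 bits)
  8 -> 111111110 (9 bits)
Total length = 6 + 7 + 11 + 9 = 33 bits.

Unary([5, 6, 10, 8]) = 111110111111011111111110111111110 (33 bits)
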